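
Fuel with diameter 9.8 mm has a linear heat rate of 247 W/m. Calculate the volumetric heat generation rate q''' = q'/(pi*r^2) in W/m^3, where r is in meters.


r = D / 2 / 1000 = 9.8 / 2 / 1000 = 0.0049 m
q''' = q' / (pi * r^2)
q''' = 247 / (pi * 0.0049^2)
q''' = 3.2746e+06 W/m^3

3.2746e+06


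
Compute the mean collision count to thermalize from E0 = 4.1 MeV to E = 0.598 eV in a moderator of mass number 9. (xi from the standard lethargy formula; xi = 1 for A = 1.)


xi = 1 + (A-1)^2/(2A)*ln((A-1)/(A+1)) = 0.2066007 (for A = 9)
n = ln(E0/E) / xi
n = ln(4.1e6 / 0.598) / 0.2066007
n = ln(6.856187e+06) / 0.2066007 = 76.189

76.189


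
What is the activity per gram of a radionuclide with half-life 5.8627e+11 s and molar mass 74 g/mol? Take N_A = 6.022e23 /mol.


lambda = ln(2) / t_half = ln(2) / 5.8627e+11 = 1.182300e-12 /s
SA = lambda * N_A / M
SA = 1.182300e-12 * 6.022e23 / 74
SA = 9.6214e+09 Bq/g

9.6214e+09


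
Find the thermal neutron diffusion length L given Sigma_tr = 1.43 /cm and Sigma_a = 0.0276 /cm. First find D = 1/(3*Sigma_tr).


D = 1 / (3 * Sigma_tr) = 1 / (3 * 1.43) = 0.2331002 cm
L = sqrt(D / Sigma_a)
L = sqrt(0.2331002 / 0.0276)
L = 2.9061 cm

2.9061


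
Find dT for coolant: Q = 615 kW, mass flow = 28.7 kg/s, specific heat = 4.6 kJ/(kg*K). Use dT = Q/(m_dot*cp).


dT = Q / (m_dot * cp)
dT = 615 / (28.7 * 4.6)
dT = 4.6584 C

4.6584


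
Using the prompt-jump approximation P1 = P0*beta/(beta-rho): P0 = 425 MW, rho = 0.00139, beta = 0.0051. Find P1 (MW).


P1/P0 = beta / (beta - rho)
P1/P0 = 0.0051 / (0.0051 - 0.00139) = 1.374663
P1 = 425 * 1.374663 = 584.23 MW

584.23


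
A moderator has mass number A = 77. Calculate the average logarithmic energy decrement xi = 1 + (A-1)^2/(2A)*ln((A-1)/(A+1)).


xi = 1 + (A-1)^2/(2A) * ln((A-1)/(A+1))
xi = 1 + (77-1)^2/(2*77) * ln((77-1)/(77 +1))
xi = 0.025751

0.025751


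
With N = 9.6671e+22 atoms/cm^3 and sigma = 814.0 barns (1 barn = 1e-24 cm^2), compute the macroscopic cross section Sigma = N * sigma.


Sigma = N * sigma_barns * 1e-24
Sigma = 9.6671e+22 * 814.0 * 1e-24
Sigma = 78.690 /cm

78.690


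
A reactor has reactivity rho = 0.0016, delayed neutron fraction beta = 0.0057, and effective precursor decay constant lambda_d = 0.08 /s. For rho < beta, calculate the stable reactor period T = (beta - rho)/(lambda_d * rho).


T = (beta - rho) / (lambda_d * rho)
T = (0.0057 - 0.0016) / (0.08 * 0.0016)
T = 32.031 s

32.031


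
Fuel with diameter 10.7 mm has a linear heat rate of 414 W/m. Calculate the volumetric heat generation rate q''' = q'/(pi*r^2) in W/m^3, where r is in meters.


r = D / 2 / 1000 = 10.7 / 2 / 1000 = 0.00535 m
q''' = q' / (pi * r^2)
q''' = 414 / (pi * 0.00535^2)
q''' = 4.6041e+06 W/m^3

4.6041e+06


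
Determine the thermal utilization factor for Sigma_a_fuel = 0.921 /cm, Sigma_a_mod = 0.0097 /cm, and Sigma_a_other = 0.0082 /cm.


f = Sigma_a_fuel / (Sigma_a_fuel + Sigma_a_mod + Sigma_a_other)
f = 0.921 / (0.921 + 0.0097 + 0.0082)
f = 0.98094

0.98094


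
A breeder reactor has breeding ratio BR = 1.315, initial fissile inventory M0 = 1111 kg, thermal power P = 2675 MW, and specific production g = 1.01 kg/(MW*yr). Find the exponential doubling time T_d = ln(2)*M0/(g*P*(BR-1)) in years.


Breeding gain G = BR - 1 = 1.315 - 1 = 0.315
Fissile production rate = g * P * G = 1.01 * 2675 * 0.315 = 851.05125 kg/yr
T_d = ln(2) * M0 / (g * P * G)
T_d = ln(2) * 1111 / 851.05125 = 0.90487 yr

0.90487


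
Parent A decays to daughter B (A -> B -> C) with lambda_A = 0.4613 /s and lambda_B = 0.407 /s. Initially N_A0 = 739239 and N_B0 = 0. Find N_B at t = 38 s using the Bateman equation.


N_B(t) = lambda_A * N_A0 / (lambda_B - lambda_A) * [exp(-lambda_A*t) - exp(-lambda_B*t)]
exp(-0.4613*38) = 2.438250e-08; exp(-0.407*38) = 1.919559e-07
N_B = 0.4613 * 739239 / (0.407 - 0.4613) * (2.438250e-08 - 1.919559e-07)
N_B = 1.0524

1.0524


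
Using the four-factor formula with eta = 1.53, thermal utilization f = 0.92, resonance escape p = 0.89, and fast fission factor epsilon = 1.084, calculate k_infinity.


k_inf = eta * f * p * epsilon
k_inf = 1.53 * 0.92 * 0.89 * 1.084
k_inf = 1.3580

1.3580


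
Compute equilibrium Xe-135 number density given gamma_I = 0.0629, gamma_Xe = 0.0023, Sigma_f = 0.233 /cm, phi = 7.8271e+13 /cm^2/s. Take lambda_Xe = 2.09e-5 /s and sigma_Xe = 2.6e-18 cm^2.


Xe_eq = (gamma_I + gamma_Xe) * Sigma_f * phi / (lambda_Xe + sigma_Xe * phi)
Numerator = (0.0629 + 0.0023) * 0.233 * 7.8271e+13 = 1.189062e+12
Denominator = 2.09e-5 + 2.6e-18 * 7.8271e+13 = 2.244046e-04
Xe_eq = 1.189062e+12 / 2.244046e-04 = 5.2987e+15 /cm^3

5.2987e+15


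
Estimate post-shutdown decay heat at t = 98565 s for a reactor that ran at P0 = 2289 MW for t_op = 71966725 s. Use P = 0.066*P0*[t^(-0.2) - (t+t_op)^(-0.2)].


P/P0 = 0.066 * [t^(-0.2) - (t + t_op)^(-0.2)]
P/P0 = 0.066 * [98565^(-0.2) - (98565 + 71966725)^(-0.2)]
P/P0 = 0.066 * [0.1002895 - 0.02681975] = 0.004849003
P = 2289 * 0.004849003 = 11.099 MW

11.099


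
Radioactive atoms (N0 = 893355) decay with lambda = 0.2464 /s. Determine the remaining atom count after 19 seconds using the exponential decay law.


N = N0 * exp(-lambda * t)
N = 893355 * exp(-0.2464 * 19)
N = 8276.2

8276.2


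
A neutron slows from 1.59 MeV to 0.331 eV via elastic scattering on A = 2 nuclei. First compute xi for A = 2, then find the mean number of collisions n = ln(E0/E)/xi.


xi = 1 + (A-1)^2/(2A)*ln((A-1)/(A+1)) = 0.7253469 (for A = 2)
n = ln(E0/E) / xi
n = ln(1.59e6 / 0.331) / 0.7253469
n = ln(4.803625e+06) / 0.7253469 = 21.210

21.210


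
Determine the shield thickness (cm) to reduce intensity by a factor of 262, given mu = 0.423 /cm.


x = ln(factor) / mu
x = ln(262) / 0.423
x = 13.164 cm

13.164


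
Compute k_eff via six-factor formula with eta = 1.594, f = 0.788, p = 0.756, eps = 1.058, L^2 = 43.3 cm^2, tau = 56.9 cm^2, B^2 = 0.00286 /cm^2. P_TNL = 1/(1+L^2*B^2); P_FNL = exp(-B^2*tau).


k_inf = eta*f*p*eps = 1.594*0.788*0.756*1.058 = 1.004667
P_TNL = 1/(1 + L^2*B^2) = 1/(1 + 43.3*0.00286) = 0.8898080
P_FNL = exp(-B^2*tau) = exp(-0.00286*56.9) = 0.8498172
k_eff = k_inf * P_TNL * P_FNL = 1.004667 * 0.8898080 * 0.8498172
k_eff = 0.75970

0.75970


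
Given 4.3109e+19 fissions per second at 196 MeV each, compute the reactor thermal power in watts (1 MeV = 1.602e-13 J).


P = fission_rate * E_MeV * 1.602e-13
P = 4.3109e+19 * 196 * 1.602e-13
P = 1.3536e+09 W

1.3536e+09


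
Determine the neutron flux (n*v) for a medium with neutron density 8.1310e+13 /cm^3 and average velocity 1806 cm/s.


phi = n * v
phi = 8.1310e+13 * 1806
phi = 1.4685e+17 /cm^2/s

1.4685e+17


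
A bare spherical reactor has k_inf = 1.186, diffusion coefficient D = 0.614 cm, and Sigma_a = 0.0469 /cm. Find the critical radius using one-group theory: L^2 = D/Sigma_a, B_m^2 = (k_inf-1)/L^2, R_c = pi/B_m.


L^2 = D / Sigma_a = 0.614 / 0.0469 = 13.09168 cm^2
B_m^2 = (k_inf - 1) / L^2 = (1.186 - 1) / 13.09168 = 0.01420750 /cm^2
For a bare sphere: B_g = pi/R, so R_c = pi / sqrt(B_m^2)
R_c = pi / sqrt(0.01420750) = 26.357 cm

26.357


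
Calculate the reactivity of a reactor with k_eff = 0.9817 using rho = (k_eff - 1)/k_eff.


rho = (k_eff - 1) / k_eff
rho = (0.9817 - 1) / 0.9817
rho = -0.018641

-0.018641


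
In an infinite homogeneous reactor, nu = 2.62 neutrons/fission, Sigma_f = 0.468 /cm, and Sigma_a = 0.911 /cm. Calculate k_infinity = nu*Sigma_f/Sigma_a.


k_inf = nu * Sigma_f / Sigma_a
k_inf = 2.62 * 0.468 / 0.911
k_inf = 1.3459

1.3459


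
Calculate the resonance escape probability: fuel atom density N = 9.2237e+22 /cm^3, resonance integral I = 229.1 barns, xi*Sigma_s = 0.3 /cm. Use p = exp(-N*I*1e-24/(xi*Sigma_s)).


p = exp(-N * I * 1e-24 / (xi*Sigma_s))
p = exp(-9.2237e+22 * 229.1 * 1e-24 / 0.3)
p = 2.5646e-31

2.5646e-31


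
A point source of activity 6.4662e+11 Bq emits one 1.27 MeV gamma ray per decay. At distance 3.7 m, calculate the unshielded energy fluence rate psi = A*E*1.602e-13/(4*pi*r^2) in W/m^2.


psi = A * E * 1.602e-13 / (4*pi*r^2)
psi = 6.4662e+11 * 1.27 * 1.602e-13 / (4*pi*3.7^2)
psi = 7.6472e-04 W/m^2

7.6472e-04


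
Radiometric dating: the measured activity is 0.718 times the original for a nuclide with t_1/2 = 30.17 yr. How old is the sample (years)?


lambda = ln(2) / t_half = ln(2) / 30.17 = 0.02297472 /yr
t = -ln(A/A0) / lambda
t = -ln(0.718) / 0.02297472
t = 14.420 yr

14.420


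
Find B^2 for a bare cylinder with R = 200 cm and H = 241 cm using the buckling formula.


B^2 = (2.405/R)^2 + (pi/H)^2
B^2 = (2.405/200)^2 + (pi/241)^2
B^2 = 3.1453e-04 /cm^2

3.1453e-04


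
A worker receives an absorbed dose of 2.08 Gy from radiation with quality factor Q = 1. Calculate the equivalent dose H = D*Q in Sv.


H = D * Q
H = 2.08 * 1
H = 2.0800 Sv

2.0800


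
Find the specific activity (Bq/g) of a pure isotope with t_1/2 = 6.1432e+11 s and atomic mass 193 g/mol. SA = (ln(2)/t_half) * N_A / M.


lambda = ln(2) / t_half = ln(2) / 6.1432e+11 = 1.128316e-12 /s
SA = lambda * N_A / M
SA = 1.128316e-12 * 6.022e23 / 193
SA = 3.5206e+09 Bq/g

3.5206e+09


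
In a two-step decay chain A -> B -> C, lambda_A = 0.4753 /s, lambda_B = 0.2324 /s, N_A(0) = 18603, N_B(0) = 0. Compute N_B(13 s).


N_B(t) = lambda_A * N_A0 / (lambda_B - lambda_A) * [exp(-lambda_A*t) - exp(-lambda_B*t)]
exp(-0.4753*13) = 0.002072707; exp(-0.2324*13) = 0.04874269
N_B = 0.4753 * 18603 / (0.2324 - 0.4753) * (0.002072707 - 0.04874269)
N_B = 1698.9

1698.9


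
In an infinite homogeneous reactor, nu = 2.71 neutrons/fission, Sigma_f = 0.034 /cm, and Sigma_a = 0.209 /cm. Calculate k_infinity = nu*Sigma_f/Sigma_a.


k_inf = nu * Sigma_f / Sigma_a
k_inf = 2.71 * 0.034 / 0.209
k_inf = 0.44086

0.44086


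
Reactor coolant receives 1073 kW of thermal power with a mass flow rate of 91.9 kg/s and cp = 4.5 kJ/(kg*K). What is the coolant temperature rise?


dT = Q / (m_dot * cp)
dT = 1073 / (91.9 * 4.5)
dT = 2.5946 C

2.5946


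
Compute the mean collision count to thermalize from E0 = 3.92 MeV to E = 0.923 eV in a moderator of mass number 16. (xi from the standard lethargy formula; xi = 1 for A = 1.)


xi = 1 + (A-1)^2/(2A)*ln((A-1)/(A+1)) = 0.1199467 (for A = 16)
n = ln(E0/E) / xi
n = ln(3.92e6 / 0.923) / 0.1199467
n = ln(4.247021e+06) / 0.1199467 = 127.24

127.24


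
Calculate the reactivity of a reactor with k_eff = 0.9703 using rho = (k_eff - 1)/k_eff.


rho = (k_eff - 1) / k_eff
rho = (0.9703 - 1) / 0.9703
rho = -0.030609

-0.030609


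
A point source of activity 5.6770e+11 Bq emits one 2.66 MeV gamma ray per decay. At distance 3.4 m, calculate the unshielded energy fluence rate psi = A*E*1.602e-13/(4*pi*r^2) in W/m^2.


psi = A * E * 1.602e-13 / (4*pi*r^2)
psi = 5.6770e+11 * 2.66 * 1.602e-13 / (4*pi*3.4^2)
psi = 0.0016653 W/m^2

0.0016653


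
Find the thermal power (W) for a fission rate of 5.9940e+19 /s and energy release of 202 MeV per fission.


P = fission_rate * E_MeV * 1.602e-13
P = 5.9940e+19 * 202 * 1.602e-13
P = 1.9397e+09 W

1.9397e+09


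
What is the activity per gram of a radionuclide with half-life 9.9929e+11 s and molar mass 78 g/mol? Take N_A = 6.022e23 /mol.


lambda = ln(2) / t_half = ln(2) / 9.9929e+11 = 6.936397e-13 /s
SA = lambda * N_A / M
SA = 6.936397e-13 * 6.022e23 / 78
SA = 5.3553e+09 Bq/g

5.3553e+09


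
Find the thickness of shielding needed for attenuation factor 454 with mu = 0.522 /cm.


x = ln(factor) / mu
x = ln(454) / 0.522
x = 11.720 cm

11.720


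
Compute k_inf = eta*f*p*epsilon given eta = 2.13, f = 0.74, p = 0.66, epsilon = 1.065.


k_inf = eta * f * p * epsilon
k_inf = 2.13 * 0.74 * 0.66 * 1.065
k_inf = 1.1079

1.1079


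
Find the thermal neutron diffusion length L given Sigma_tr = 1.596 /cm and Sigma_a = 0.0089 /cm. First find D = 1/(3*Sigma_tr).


D = 1 / (3 * Sigma_tr) = 1 / (3 * 1.596) = 0.2088555 cm
L = sqrt(D / Sigma_a)
L = sqrt(0.2088555 / 0.0089)
L = 4.8443 cm

4.8443


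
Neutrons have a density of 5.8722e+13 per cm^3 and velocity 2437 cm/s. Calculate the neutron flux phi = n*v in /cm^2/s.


phi = n * v
phi = 5.8722e+13 * 2437
phi = 1.4311e+17 /cm^2/s

1.4311e+17


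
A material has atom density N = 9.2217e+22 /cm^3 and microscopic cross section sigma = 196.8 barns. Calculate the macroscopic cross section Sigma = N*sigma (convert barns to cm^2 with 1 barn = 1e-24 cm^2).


Sigma = N * sigma_barns * 1e-24
Sigma = 9.2217e+22 * 196.8 * 1e-24
Sigma = 18.148 /cm

18.148


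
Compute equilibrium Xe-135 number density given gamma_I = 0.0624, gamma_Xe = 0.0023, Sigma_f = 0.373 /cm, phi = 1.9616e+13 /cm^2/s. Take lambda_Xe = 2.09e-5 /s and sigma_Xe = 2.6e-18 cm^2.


Xe_eq = (gamma_I + gamma_Xe) * Sigma_f * phi / (lambda_Xe + sigma_Xe * phi)
Numerator = (0.0624 + 0.0023) * 0.373 * 1.9616e+13 = 4.733949e+11
Denominator = 2.09e-5 + 2.6e-18 * 1.9616e+13 = 7.190160e-05
Xe_eq = 4.733949e+11 / 7.190160e-05 = 6.5839e+15 /cm^3

6.5839e+15


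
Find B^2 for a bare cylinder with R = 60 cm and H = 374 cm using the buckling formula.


B^2 = (2.405/R)^2 + (pi/H)^2
B^2 = (2.405/60)^2 + (pi/374)^2
B^2 = 0.0016772 /cm^2

0.0016772


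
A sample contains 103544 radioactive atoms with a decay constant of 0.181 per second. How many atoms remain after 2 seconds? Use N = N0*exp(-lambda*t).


N = N0 * exp(-lambda * t)
N = 103544 * exp(-0.181 * 2)
N = 72096

72096


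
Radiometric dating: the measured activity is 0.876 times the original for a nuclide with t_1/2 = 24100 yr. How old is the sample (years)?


lambda = ln(2) / t_half = ln(2) / 24100 = 2.876129e-05 /yr
t = -ln(A/A0) / lambda
t = -ln(0.876) / 2.876129e-05
t = 4603.0 yr

4603.0


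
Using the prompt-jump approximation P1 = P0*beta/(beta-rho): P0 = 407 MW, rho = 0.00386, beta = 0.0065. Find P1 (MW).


P1/P0 = beta / (beta - rho)
P1/P0 = 0.0065 / (0.0065 - 0.00386) = 2.462121
P1 = 407 * 2.462121 = 1002.1 MW

1002.1


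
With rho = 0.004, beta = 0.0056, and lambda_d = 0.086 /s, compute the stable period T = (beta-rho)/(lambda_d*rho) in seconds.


T = (beta - rho) / (lambda_d * rho)
T = (0.0056 - 0.004) / (0.086 * 0.004)
T = 4.6512 s

4.6512


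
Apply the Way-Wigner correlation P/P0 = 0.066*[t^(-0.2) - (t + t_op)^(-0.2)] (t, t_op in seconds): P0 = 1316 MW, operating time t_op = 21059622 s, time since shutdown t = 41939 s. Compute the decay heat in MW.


P/P0 = 0.066 * [t^(-0.2) - (t + t_op)^(-0.2)]
P/P0 = 0.066 * [41939^(-0.2) - (41939 + 21059622)^(-0.2)]
P/P0 = 0.066 * [0.1189807 - 0.03428760] = 0.005589745
P = 1316 * 0.005589745 = 7.3561 MW

7.3561


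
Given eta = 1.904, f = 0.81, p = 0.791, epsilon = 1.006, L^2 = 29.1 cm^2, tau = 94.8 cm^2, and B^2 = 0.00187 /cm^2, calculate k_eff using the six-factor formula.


k_inf = eta*f*p*eps = 1.904*0.81*0.791*1.006 = 1.227231
P_TNL = 1/(1 + L^2*B^2) = 1/(1 + 29.1*0.00187) = 0.9483914
P_FNL = exp(-B^2*tau) = exp(-0.00187*94.8) = 0.8375486
k_eff = k_inf * P_TNL * P_FNL = 1.227231 * 0.9483914 * 0.8375486
k_eff = 0.97482

0.97482


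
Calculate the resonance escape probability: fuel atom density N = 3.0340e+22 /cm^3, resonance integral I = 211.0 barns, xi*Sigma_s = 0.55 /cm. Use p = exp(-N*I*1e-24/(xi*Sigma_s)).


p = exp(-N * I * 1e-24 / (xi*Sigma_s))
p = exp(-3.0340e+22 * 211.0 * 1e-24 / 0.55)
p = 8.8108e-06

8.8108e-06


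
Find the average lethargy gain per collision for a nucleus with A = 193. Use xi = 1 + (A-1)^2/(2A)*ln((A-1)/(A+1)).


xi = 1 + (A-1)^2/(2A) * ln((A-1)/(A+1))
xi = 1 + (193-1)^2/(2*193) * ln((193-1)/(193 +1))
xi = 0.010327

0.010327


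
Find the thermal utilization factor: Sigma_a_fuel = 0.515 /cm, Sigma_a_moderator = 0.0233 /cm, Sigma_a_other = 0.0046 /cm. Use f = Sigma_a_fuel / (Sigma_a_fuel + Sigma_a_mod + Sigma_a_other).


f = Sigma_a_fuel / (Sigma_a_fuel + Sigma_a_mod + Sigma_a_other)
f = 0.515 / (0.515 + 0.0233 + 0.0046)
f = 0.94861

0.94861


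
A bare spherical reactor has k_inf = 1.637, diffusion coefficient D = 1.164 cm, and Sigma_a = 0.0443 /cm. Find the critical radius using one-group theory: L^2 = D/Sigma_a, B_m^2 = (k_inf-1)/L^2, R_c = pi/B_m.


L^2 = D / Sigma_a = 1.164 / 0.0443 = 26.27540 cm^2
B_m^2 = (k_inf - 1) / L^2 = (1.637 - 1) / 26.27540 = 0.02424321 /cm^2
For a bare sphere: B_g = pi/R, so R_c = pi / sqrt(B_m^2)
R_c = pi / sqrt(0.02424321) = 20.177 cm

20.177


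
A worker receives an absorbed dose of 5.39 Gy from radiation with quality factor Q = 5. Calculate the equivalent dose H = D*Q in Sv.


H = D * Q
H = 5.39 * 5
H = 26.950 Sv

26.950


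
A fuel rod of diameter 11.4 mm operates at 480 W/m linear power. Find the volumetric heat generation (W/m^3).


r = D / 2 / 1000 = 11.4 / 2 / 1000 = 0.0057 m
q''' = q' / (pi * r^2)
q''' = 480 / (pi * 0.0057^2)
q''' = 4.7026e+06 W/m^3

4.7026e+06


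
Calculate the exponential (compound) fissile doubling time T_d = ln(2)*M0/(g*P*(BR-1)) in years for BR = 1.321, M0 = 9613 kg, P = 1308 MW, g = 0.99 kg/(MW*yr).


Breeding gain G = BR - 1 = 1.321 - 1 = 0.321
Fissile production rate = g * P * G = 0.99 * 1308 * 0.321 = 415.66932 kg/yr
T_d = ln(2) * M0 / (g * P * G)
T_d = ln(2) * 9613 / 415.66932 = 16.030 yr

16.030


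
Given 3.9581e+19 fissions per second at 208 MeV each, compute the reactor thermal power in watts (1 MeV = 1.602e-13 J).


P = fission_rate * E_MeV * 1.602e-13
P = 3.9581e+19 * 208 * 1.602e-13
P = 1.3189e+09 W

1.3189e+09


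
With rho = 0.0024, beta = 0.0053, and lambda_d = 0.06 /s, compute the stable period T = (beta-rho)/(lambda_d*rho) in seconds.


T = (beta - rho) / (lambda_d * rho)
T = (0.0053 - 0.0024) / (0.06 * 0.0024)
T = 20.139 s

20.139


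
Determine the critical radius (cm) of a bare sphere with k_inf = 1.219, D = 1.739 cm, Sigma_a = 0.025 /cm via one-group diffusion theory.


L^2 = D / Sigma_a = 1.739 / 0.025 = 69.56000 cm^2
B_m^2 = (k_inf - 1) / L^2 = (1.219 - 1) / 69.56000 = 0.003148361 /cm^2
For a bare sphere: B_g = pi/R, so R_c = pi / sqrt(B_m^2)
R_c = pi / sqrt(0.003148361) = 55.990 cm

55.990


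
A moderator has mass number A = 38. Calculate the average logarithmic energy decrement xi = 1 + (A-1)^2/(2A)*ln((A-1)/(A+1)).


xi = 1 + (A-1)^2/(2A) * ln((A-1)/(A+1))
xi = 1 + (38-1)^2/(2*38) * ln((38-1)/(38 +1))
xi = 0.051720

0.051720


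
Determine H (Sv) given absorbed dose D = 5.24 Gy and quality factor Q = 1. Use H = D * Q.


H = D * Q
H = 5.24 * 1
H = 5.2400 Sv

5.2400


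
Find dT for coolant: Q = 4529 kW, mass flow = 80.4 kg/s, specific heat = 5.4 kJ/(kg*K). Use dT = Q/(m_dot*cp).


dT = Q / (m_dot * cp)
dT = 4529 / (80.4 * 5.4)
dT = 10.432 C

10.432


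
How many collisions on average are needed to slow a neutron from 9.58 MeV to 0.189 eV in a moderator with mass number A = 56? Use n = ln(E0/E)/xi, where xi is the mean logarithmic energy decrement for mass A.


xi = 1 + (A-1)^2/(2A)*ln((A-1)/(A+1)) = 0.03529286 (for A = 56)
n = ln(E0/E) / xi
n = ln(9.58e6 / 0.189) / 0.03529286
n = ln(5.068783e+07) / 0.03529286 = 502.69

502.69


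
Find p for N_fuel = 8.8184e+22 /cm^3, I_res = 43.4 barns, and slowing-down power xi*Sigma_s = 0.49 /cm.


p = exp(-N * I * 1e-24 / (xi*Sigma_s))
p = exp(-8.8184e+22 * 43.4 * 1e-24 / 0.49)
p = 4.0542e-04

4.0542e-04


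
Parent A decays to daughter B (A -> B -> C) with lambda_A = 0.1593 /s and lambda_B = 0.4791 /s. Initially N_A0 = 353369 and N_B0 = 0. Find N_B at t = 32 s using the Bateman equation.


N_B(t) = lambda_A * N_A0 / (lambda_B - lambda_A) * [exp(-lambda_A*t) - exp(-lambda_B*t)]
exp(-0.1593*32) = 0.006111396; exp(-0.4791*32) = 2.196567e-07
N_B = 0.1593 * 353369 / (0.4791 - 0.1593) * (0.006111396 - 2.196567e-07)
N_B = 1075.7

1075.7


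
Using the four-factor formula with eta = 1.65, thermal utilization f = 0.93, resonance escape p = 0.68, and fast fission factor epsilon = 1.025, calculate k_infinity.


k_inf = eta * f * p * epsilon
k_inf = 1.65 * 0.93 * 0.68 * 1.025
k_inf = 1.0695

1.0695


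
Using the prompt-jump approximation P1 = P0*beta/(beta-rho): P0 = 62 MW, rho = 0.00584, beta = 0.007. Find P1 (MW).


P1/P0 = beta / (beta - rho)
P1/P0 = 0.007 / (0.007 - 0.00584) = 6.034483
P1 = 62 * 6.034483 = 374.14 MW

374.14


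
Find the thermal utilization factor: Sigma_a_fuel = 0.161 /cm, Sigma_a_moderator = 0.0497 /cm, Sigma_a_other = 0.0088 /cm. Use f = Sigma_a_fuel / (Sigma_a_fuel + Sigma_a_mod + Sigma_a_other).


f = Sigma_a_fuel / (Sigma_a_fuel + Sigma_a_mod + Sigma_a_other)
f = 0.161 / (0.161 + 0.0497 + 0.0088)
f = 0.73349

0.73349


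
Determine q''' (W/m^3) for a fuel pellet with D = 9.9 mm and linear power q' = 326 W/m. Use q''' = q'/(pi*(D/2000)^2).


r = D / 2 / 1000 = 9.9 / 2 / 1000 = 0.00495 m
q''' = q' / (pi * r^2)
q''' = 326 / (pi * 0.00495^2)
q''' = 4.2350e+06 W/m^3

4.2350e+06


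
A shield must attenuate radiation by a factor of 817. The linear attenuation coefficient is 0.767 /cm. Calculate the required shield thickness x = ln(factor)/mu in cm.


x = ln(factor) / mu
x = ln(817) / 0.767
x = 8.7427 cm

8.7427


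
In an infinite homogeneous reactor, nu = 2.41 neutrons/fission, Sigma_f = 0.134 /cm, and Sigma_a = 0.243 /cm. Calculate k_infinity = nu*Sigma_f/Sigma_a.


k_inf = nu * Sigma_f / Sigma_a
k_inf = 2.41 * 0.134 / 0.243
k_inf = 1.3290

1.3290


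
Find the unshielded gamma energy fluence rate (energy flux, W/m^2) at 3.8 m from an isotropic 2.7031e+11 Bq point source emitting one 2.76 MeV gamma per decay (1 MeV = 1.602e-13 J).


psi = A * E * 1.602e-13 / (4*pi*r^2)
psi = 2.7031e+11 * 2.76 * 1.602e-13 / (4*pi*3.8^2)
psi = 6.5865e-04 W/m^2

6.5865e-04


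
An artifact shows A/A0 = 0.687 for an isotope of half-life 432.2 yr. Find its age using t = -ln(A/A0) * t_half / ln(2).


lambda = ln(2) / t_half = ln(2) / 432.2 = 0.001603765 /yr
t = -ln(A/A0) / lambda
t = -ln(0.687) / 0.001603765
t = 234.09 yr

234.09


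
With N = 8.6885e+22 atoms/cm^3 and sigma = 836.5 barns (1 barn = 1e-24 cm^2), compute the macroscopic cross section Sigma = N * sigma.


Sigma = N * sigma_barns * 1e-24
Sigma = 8.6885e+22 * 836.5 * 1e-24
Sigma = 72.679 /cm

72.679


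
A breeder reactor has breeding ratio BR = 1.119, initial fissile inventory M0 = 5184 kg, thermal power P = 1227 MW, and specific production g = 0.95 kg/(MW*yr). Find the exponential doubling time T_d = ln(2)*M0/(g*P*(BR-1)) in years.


Breeding gain G = BR - 1 = 1.119 - 1 = 0.119
Fissile production rate = g * P * G = 0.95 * 1227 * 0.119 = 138.71235 kg/yr
T_d = ln(2) * M0 / (g * P * G)
T_d = ln(2) * 5184 / 138.71235 = 25.905 yr

25.905


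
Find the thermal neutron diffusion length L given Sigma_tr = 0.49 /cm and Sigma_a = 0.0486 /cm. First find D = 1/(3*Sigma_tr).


D = 1 / (3 * Sigma_tr) = 1 / (3 * 0.49) = 0.6802721 cm
L = sqrt(D / Sigma_a)
L = sqrt(0.6802721 / 0.0486)
L = 3.7413 cm

3.7413


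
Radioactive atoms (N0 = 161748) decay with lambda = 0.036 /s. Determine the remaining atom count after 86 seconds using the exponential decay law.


N = N0 * exp(-lambda * t)
N = 161748 * exp(-0.036 * 86)
N = 7315.8

7315.8


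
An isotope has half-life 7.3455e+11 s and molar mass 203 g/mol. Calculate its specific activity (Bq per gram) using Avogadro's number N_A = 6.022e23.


lambda = ln(2) / t_half = ln(2) / 7.3455e+11 = 9.436351e-13 /s
SA = lambda * N_A / M
SA = 9.436351e-13 * 6.022e23 / 203
SA = 2.7993e+09 Bq/g

2.7993e+09


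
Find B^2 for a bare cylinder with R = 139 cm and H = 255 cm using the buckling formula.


B^2 = (2.405/R)^2 + (pi/H)^2
B^2 = (2.405/139)^2 + (pi/255)^2
B^2 = 4.5115e-04 /cm^2

4.5115e-04


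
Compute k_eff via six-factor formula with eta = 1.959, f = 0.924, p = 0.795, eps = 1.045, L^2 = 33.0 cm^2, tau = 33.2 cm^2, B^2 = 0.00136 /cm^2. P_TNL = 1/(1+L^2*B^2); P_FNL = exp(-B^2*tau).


k_inf = eta*f*p*eps = 1.959*0.924*0.795*1.045 = 1.503799
P_TNL = 1/(1 + L^2*B^2) = 1/(1 + 33.0*0.00136) = 0.9570477
P_FNL = exp(-B^2*tau) = exp(-0.00136*33.2) = 0.9558522
k_eff = k_inf * P_TNL * P_FNL = 1.503799 * 0.9570477 * 0.9558522
k_eff = 1.3757

1.3757


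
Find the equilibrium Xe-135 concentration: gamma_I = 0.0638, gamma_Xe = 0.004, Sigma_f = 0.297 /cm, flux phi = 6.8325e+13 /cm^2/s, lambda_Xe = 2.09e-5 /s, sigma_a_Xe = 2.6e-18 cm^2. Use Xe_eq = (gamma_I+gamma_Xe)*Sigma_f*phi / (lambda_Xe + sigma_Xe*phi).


Xe_eq = (gamma_I + gamma_Xe) * Sigma_f * phi / (lambda_Xe + sigma_Xe * phi)
Numerator = (0.0638 + 0.004) * 0.297 * 6.8325e+13 = 1.375833e+12
Denominator = 2.09e-5 + 2.6e-18 * 6.8325e+13 = 1.985450e-04
Xe_eq = 1.375833e+12 / 1.985450e-04 = 6.9296e+15 /cm^3

6.9296e+15


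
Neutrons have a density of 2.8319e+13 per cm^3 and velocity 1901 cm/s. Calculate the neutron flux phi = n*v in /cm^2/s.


phi = n * v
phi = 2.8319e+13 * 1901
phi = 5.3834e+16 /cm^2/s

5.3834e+16


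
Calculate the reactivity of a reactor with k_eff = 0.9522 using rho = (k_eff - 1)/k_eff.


rho = (k_eff - 1) / k_eff
rho = (0.9522 - 1) / 0.9522
rho = -0.050200

-0.050200


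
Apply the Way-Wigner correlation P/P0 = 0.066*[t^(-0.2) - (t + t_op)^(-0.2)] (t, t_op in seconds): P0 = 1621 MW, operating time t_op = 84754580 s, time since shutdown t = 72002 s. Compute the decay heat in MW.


P/P0 = 0.066 * [t^(-0.2) - (t + t_op)^(-0.2)]
P/P0 = 0.066 * [72002^(-0.2) - (72002 + 84754580)^(-0.2)]
P/P0 = 0.066 * [0.1067901 - 0.02595934] = 0.005334830
P = 1621 * 0.005334830 = 8.6478 MW

8.6478


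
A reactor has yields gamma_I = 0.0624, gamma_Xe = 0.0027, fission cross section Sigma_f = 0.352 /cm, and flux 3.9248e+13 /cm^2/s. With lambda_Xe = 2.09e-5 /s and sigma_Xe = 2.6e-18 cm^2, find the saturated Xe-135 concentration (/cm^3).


Xe_eq = (gamma_I + gamma_Xe) * Sigma_f * phi / (lambda_Xe + sigma_Xe * phi)
Numerator = (0.0624 + 0.0027) * 0.352 * 3.9248e+13 = 8.993758e+11
Denominator = 2.09e-5 + 2.6e-18 * 3.9248e+13 = 1.229448e-04
Xe_eq = 8.993758e+11 / 1.229448e-04 = 7.3153e+15 /cm^3

7.3153e+15


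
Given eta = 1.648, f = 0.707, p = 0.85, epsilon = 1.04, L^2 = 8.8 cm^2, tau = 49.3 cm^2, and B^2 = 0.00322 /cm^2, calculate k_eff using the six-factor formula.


k_inf = eta*f*p*eps = 1.648*0.707*0.85*1.04 = 1.029980
P_TNL = 1/(1 + L^2*B^2) = 1/(1 + 8.8*0.00322) = 0.9724448
P_FNL = exp(-B^2*tau) = exp(-0.00322*49.3) = 0.8532130
k_eff = k_inf * P_TNL * P_FNL = 1.029980 * 0.9724448 * 0.8532130
k_eff = 0.85458

0.85458


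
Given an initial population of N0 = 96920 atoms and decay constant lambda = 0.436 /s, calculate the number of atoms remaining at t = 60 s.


N = N0 * exp(-lambda * t)
N = 96920 * exp(-0.436 * 60)
N = 4.2196e-07

4.2196e-07


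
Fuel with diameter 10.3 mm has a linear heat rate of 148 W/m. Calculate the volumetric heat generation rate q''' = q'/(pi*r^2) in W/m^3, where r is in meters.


r = D / 2 / 1000 = 10.3 / 2 / 1000 = 0.00515 m
q''' = q' / (pi * r^2)
q''' = 148 / (pi * 0.00515^2)
q''' = 1.7762e+06 W/m^3

1.7762e+06


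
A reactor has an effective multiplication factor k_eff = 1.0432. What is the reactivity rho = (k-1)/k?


rho = (k_eff - 1) / k_eff
rho = (1.0432 - 1) / 1.0432
rho = 0.041411

0.041411


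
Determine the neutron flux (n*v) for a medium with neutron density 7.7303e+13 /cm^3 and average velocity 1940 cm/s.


phi = n * v
phi = 7.7303e+13 * 1940
phi = 1.4997e+17 /cm^2/s

1.4997e+17


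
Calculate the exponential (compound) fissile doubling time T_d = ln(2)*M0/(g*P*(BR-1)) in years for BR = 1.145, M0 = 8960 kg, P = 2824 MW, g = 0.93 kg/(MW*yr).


Breeding gain G = BR - 1 = 1.145 - 1 = 0.145
Fissile production rate = g * P * G = 0.93 * 2824 * 0.145 = 380.8164 kg/yr
T_d = ln(2) * M0 / (g * P * G)
T_d = ln(2) * 8960 / 380.8164 = 16.309 yr

16.309


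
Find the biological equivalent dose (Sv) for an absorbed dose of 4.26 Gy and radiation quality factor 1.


H = D * Q
H = 4.26 * 1
H = 4.2600 Sv

4.2600


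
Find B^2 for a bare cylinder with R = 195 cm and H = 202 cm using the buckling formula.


B^2 = (2.405/R)^2 + (pi/H)^2
B^2 = (2.405/195)^2 + (pi/202)^2
B^2 = 3.9399e-04 /cm^2

3.9399e-04


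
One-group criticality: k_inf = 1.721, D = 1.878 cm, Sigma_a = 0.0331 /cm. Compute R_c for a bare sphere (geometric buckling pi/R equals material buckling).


L^2 = D / Sigma_a = 1.878 / 0.0331 = 56.73716 cm^2
B_m^2 = (k_inf - 1) / L^2 = (1.721 - 1) / 56.73716 = 0.01270772 /cm^2
For a bare sphere: B_g = pi/R, so R_c = pi / sqrt(B_m^2)
R_c = pi / sqrt(0.01270772) = 27.869 cm

27.869


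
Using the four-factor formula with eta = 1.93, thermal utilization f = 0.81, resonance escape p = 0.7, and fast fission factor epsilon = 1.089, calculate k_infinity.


k_inf = eta * f * p * epsilon
k_inf = 1.93 * 0.81 * 0.7 * 1.089
k_inf = 1.1917

1.1917


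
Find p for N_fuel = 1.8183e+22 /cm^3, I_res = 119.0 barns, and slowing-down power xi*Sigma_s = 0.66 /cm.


p = exp(-N * I * 1e-24 / (xi*Sigma_s))
p = exp(-1.8183e+22 * 119.0 * 1e-24 / 0.66)
p = 0.037687

0.037687


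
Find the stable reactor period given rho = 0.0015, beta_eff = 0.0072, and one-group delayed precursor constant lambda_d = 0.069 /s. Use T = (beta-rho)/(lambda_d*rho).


T = (beta - rho) / (lambda_d * rho)
T = (0.0072 - 0.0015) / (0.069 * 0.0015)
T = 55.072 s

55.072


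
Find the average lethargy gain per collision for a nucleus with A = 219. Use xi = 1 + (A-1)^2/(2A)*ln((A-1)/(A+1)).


xi = 1 + (A-1)^2/(2A) * ln((A-1)/(A+1))
xi = 1 + (219-1)^2/(2*219) * ln((219-1)/(219 +1))
xi = 0.0091047

0.0091047


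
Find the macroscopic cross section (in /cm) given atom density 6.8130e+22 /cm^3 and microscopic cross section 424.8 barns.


Sigma = N * sigma_barns * 1e-24
Sigma = 6.8130e+22 * 424.8 * 1e-24
Sigma = 28.942 /cm

28.942


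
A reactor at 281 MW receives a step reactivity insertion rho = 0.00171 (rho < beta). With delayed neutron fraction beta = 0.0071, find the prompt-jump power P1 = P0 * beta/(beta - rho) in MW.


P1/P0 = beta / (beta - rho)
P1/P0 = 0.0071 / (0.0071 - 0.00171) = 1.317254
P1 = 281 * 1.317254 = 370.15 MW

370.15


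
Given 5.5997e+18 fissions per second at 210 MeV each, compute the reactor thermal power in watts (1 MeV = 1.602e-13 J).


P = fission_rate * E_MeV * 1.602e-13
P = 5.5997e+18 * 210 * 1.602e-13
P = 1.8839e+08 W

1.8839e+08


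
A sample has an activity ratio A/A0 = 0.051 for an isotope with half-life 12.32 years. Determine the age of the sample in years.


lambda = ln(2) / t_half = ln(2) / 12.32 = 0.05626195 /yr
t = -ln(A/A0) / lambda
t = -ln(0.051) / 0.05626195
t = 52.894 yr

52.894


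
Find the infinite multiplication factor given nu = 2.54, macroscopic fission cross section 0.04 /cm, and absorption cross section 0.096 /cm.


k_inf = nu * Sigma_f / Sigma_a
k_inf = 2.54 * 0.04 / 0.096
k_inf = 1.0583

1.0583


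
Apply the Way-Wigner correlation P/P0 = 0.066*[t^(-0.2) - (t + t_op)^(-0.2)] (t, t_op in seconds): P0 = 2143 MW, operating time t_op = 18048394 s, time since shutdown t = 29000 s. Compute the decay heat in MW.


P/P0 = 0.066 * [t^(-0.2) - (t + t_op)^(-0.2)]
P/P0 = 0.066 * [29000^(-0.2) - (29000 + 18048394)^(-0.2)]
P/P0 = 0.066 * [0.1280915 - 0.03536493] = 0.006119954
P = 2143 * 0.006119954 = 13.115 MW

13.115


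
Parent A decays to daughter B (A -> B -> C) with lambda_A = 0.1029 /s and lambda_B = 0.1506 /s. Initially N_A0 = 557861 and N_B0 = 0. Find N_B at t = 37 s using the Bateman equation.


N_B(t) = lambda_A * N_A0 / (lambda_B - lambda_A) * [exp(-lambda_A*t) - exp(-lambda_B*t)]
exp(-0.1029*37) = 0.02220806; exp(-0.1506*37) = 0.003802107
N_B = 0.1029 * 557861 / (0.1506 - 0.1029) * (0.02220806 - 0.003802107)
N_B = 22150

22150


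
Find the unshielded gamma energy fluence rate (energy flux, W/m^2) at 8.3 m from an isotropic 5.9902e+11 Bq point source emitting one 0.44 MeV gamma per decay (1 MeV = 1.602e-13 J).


psi = A * E * 1.602e-13 / (4*pi*r^2)
psi = 5.9902e+11 * 0.44 * 1.602e-13 / (4*pi*8.3^2)
psi = 4.8774e-05 W/m^2

4.8774e-05


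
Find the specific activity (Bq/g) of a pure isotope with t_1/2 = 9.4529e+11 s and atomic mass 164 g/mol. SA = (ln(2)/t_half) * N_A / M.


lambda = ln(2) / t_half = ln(2) / 9.4529e+11 = 7.332641e-13 /s
SA = lambda * N_A / M
SA = 7.332641e-13 * 6.022e23 / 164
SA = 2.6925e+09 Bq/g

2.6925e+09


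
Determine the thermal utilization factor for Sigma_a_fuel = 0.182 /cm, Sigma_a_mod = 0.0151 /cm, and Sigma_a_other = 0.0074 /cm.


f = Sigma_a_fuel / (Sigma_a_fuel + Sigma_a_mod + Sigma_a_other)
f = 0.182 / (0.182 + 0.0151 + 0.0074)
f = 0.88998

0.88998


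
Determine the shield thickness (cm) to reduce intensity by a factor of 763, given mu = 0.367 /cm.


x = ln(factor) / mu
x = ln(763) / 0.367
x = 18.085 cm

18.085


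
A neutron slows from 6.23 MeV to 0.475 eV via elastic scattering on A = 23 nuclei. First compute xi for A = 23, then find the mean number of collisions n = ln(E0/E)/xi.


xi = 1 + (A-1)^2/(2A)*ln((A-1)/(A+1)) = 0.08448899 (for A = 23)
n = ln(E0/E) / xi
n = ln(6.23e6 / 0.475) / 0.08448899
n = ln(1.311579e+07) / 0.08448899 = 193.98

193.98


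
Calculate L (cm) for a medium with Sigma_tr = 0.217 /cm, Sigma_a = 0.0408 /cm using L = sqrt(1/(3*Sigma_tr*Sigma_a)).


D = 1 / (3 * Sigma_tr) = 1 / (3 * 0.217) = 1.536098 cm
L = sqrt(D / Sigma_a)
L = sqrt(1.536098 / 0.0408)
L = 6.1359 cm

6.1359


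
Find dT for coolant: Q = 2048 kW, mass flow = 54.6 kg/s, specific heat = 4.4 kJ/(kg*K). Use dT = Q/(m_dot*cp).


dT = Q / (m_dot * cp)
dT = 2048 / (54.6 * 4.4)
dT = 8.5248 C

8.5248


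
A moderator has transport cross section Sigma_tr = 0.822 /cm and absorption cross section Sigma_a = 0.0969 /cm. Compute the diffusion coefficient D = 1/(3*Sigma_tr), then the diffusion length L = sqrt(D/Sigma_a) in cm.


D = 1 / (3 * Sigma_tr) = 1 / (3 * 0.822) = 0.4055150 cm
L = sqrt(D / Sigma_a)
L = sqrt(0.4055150 / 0.0969)
L = 2.0457 cm

2.0457


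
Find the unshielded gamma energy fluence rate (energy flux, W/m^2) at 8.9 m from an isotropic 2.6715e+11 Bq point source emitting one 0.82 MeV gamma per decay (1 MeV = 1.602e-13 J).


psi = A * E * 1.602e-13 / (4*pi*r^2)
psi = 2.6715e+11 * 0.82 * 1.602e-13 / (4*pi*8.9^2)
psi = 3.5257e-05 W/m^2

3.5257e-05


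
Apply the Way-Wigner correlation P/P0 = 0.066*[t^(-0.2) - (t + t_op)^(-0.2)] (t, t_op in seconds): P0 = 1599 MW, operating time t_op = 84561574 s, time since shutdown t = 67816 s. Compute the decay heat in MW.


P/P0 = 0.066 * [t^(-0.2) - (t + t_op)^(-0.2)]
P/P0 = 0.066 * [67816^(-0.2) - (67816 + 84561574)^(-0.2)]
P/P0 = 0.066 * [0.1080771 - 0.02597142] = 0.005418975
P = 1599 * 0.005418975 = 8.6649 MW

8.6649


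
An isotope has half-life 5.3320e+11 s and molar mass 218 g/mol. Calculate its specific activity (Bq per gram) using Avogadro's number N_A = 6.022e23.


lambda = ln(2) / t_half = ln(2) / 5.3320e+11 = 1.299976e-12 /s
SA = lambda * N_A / M
SA = 1.299976e-12 * 6.022e23 / 218
SA = 3.5910e+09 Bq/g

3.5910e+09


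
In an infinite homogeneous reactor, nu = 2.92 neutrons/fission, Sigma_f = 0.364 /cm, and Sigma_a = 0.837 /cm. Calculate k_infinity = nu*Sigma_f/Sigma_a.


k_inf = nu * Sigma_f / Sigma_a
k_inf = 2.92 * 0.364 / 0.837
k_inf = 1.2699

1.2699


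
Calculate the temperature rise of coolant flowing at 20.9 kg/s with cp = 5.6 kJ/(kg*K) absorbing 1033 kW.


dT = Q / (m_dot * cp)
dT = 1033 / (20.9 * 5.6)
dT = 8.8260 C

8.8260


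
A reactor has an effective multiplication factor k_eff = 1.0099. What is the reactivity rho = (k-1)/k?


rho = (k_eff - 1) / k_eff
rho = (1.0099 - 1) / 1.0099
rho = 0.0098030

0.0098030


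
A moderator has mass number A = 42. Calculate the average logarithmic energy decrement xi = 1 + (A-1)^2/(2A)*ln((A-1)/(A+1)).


xi = 1 + (A-1)^2/(2A) * ln((A-1)/(A+1))
xi = 1 + (42-1)^2/(2*42) * ln((42-1)/(42 +1))
xi = 0.046872

0.046872


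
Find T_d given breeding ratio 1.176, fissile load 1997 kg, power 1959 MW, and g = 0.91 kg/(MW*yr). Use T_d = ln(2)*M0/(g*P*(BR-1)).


Breeding gain G = BR - 1 = 1.176 - 1 = 0.176
Fissile production rate = g * P * G = 0.91 * 1959 * 0.176 = 313.75344 kg/yr
T_d = ln(2) * M0 / (g * P * G)
T_d = ln(2) * 1997 / 313.75344 = 4.4118 yr

4.4118


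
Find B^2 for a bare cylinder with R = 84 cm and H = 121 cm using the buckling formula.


B^2 = (2.405/R)^2 + (pi/H)^2
B^2 = (2.405/84)^2 + (pi/121)^2
B^2 = 0.0014938 /cm^2

0.0014938


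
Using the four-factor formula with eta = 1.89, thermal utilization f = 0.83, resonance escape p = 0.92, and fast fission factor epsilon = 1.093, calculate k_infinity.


k_inf = eta * f * p * epsilon
k_inf = 1.89 * 0.83 * 0.92 * 1.093
k_inf = 1.5774

1.5774


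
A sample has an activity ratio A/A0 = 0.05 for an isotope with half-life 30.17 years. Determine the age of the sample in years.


lambda = ln(2) / t_half = ln(2) / 30.17 = 0.02297472 /yr
t = -ln(A/A0) / lambda
t = -ln(0.05) / 0.02297472
t = 130.39 yr

130.39


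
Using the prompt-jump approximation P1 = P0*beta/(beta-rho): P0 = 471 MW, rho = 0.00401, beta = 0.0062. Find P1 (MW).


P1/P0 = beta / (beta - rho)
P1/P0 = 0.0062 / (0.0062 - 0.00401) = 2.831050
P1 = 471 * 2.831050 = 1333.4 MW

1333.4


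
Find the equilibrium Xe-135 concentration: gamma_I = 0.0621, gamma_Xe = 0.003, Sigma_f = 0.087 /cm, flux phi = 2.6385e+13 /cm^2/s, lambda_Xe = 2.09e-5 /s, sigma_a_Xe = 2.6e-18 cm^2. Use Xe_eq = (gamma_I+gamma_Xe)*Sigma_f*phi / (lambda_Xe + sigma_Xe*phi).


Xe_eq = (gamma_I + gamma_Xe) * Sigma_f * phi / (lambda_Xe + sigma_Xe * phi)
Numerator = (0.0621 + 0.003) * 0.087 * 2.6385e+13 = 1.494367e+11
Denominator = 2.09e-5 + 2.6e-18 * 2.6385e+13 = 8.950100e-05
Xe_eq = 1.494367e+11 / 8.950100e-05 = 1.6697e+15 /cm^3

1.6697e+15


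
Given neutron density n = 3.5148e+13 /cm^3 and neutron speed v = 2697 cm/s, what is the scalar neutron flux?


phi = n * v
phi = 3.5148e+13 * 2697
phi = 9.4794e+16 /cm^2/s

9.4794e+16


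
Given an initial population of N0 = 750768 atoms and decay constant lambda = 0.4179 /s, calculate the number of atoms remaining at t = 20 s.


N = N0 * exp(-lambda * t)
N = 750768 * exp(-0.4179 * 20)
N = 176.06

176.06


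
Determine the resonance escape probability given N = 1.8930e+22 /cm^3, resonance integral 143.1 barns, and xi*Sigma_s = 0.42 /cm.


p = exp(-N * I * 1e-24 / (xi*Sigma_s))
p = exp(-1.8930e+22 * 143.1 * 1e-24 / 0.42)
p = 0.0015810

0.0015810


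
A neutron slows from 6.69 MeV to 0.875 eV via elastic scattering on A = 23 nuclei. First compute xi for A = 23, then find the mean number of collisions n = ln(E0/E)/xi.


xi = 1 + (A-1)^2/(2A)*ln((A-1)/(A+1)) = 0.08448899 (for A = 23)
n = ln(E0/E) / xi
n = ln(6.69e6 / 0.875) / 0.08448899
n = ln(7.645714e+06) / 0.08448899 = 187.59

187.59


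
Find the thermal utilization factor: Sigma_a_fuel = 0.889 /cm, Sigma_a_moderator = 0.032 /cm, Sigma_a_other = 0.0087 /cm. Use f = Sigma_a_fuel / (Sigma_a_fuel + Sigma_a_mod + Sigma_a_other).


f = Sigma_a_fuel / (Sigma_a_fuel + Sigma_a_mod + Sigma_a_other)
f = 0.889 / (0.889 + 0.032 + 0.0087)
f = 0.95622

0.95622


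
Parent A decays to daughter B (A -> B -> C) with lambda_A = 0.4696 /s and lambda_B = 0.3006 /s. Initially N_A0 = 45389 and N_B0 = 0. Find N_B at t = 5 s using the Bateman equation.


N_B(t) = lambda_A * N_A0 / (lambda_B - lambda_A) * [exp(-lambda_A*t) - exp(-lambda_B*t)]
exp(-0.4696*5) = 0.09556009; exp(-0.3006*5) = 0.2224618
N_B = 0.4696 * 45389 / (0.3006 - 0.4696) * (0.09556009 - 0.2224618)
N_B = 16005

16005


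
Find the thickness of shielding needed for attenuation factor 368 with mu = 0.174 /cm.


x = ln(factor) / mu
x = ln(368) / 0.174
x = 33.954 cm

33.954


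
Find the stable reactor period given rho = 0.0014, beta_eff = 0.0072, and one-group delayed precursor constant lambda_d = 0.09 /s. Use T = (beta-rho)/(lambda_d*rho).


T = (beta - rho) / (lambda_d * rho)
T = (0.0072 - 0.0014) / (0.09 * 0.0014)
T = 46.032 s

46.032


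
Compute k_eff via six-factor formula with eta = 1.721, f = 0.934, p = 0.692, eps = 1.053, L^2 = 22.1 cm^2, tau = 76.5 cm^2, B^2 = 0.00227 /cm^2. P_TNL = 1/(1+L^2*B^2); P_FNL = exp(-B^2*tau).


k_inf = eta*f*p*eps = 1.721*0.934*0.692*1.053 = 1.171284
P_TNL = 1/(1 + L^2*B^2) = 1/(1 + 22.1*0.00227) = 0.9522295
P_FNL = exp(-B^2*tau) = exp(-0.00227*76.5) = 0.8405869
k_eff = k_inf * P_TNL * P_FNL = 1.171284 * 0.9522295 * 0.8405869
k_eff = 0.93753

0.93753
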